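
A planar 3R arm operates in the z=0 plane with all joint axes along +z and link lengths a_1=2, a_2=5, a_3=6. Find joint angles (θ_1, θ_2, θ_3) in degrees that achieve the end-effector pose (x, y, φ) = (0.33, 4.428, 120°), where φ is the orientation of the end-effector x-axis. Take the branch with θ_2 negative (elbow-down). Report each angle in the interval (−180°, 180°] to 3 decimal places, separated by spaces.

120.000 -150.003 150.003

wrist centre = target − a_3·(cos φ, sin φ) = (3.3300, -0.7682)
cos θ_2 = (11.6790−2²−5²)/(2·2·5) = -0.8661; θ_2 = -150.0031° (elbow-down)
β = atan2(-0.7682,3.3300) = -12.9896°; ψ = atan2(-2.4998,-2.3303) = -132.9900°
θ_1 = β − ψ = 120.0005°
θ_3 = φ − θ_1 − θ_2 = 150.0026° (wrapped to (-180°,180°])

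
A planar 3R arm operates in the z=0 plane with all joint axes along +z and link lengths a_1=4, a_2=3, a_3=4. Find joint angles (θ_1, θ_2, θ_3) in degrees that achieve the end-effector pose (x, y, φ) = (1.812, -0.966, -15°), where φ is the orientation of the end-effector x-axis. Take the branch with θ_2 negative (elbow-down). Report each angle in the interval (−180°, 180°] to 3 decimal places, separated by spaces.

-135.000 -150.005 -89.995

wrist centre = target − a_3·(cos φ, sin φ) = (-2.0517, 0.0693)
cos θ_2 = (4.2143−4²−3²)/(2·4·3) = -0.8661; θ_2 = -150.0053° (elbow-down)
β = atan2(0.0693,-2.0517) = 178.0661°; ψ = atan2(-1.4998,1.4018) = -46.9339°
θ_1 = β − ψ = 225.0001°
θ_3 = φ − θ_1 − θ_2 = -89.9948° (wrapped to (-180°,180°])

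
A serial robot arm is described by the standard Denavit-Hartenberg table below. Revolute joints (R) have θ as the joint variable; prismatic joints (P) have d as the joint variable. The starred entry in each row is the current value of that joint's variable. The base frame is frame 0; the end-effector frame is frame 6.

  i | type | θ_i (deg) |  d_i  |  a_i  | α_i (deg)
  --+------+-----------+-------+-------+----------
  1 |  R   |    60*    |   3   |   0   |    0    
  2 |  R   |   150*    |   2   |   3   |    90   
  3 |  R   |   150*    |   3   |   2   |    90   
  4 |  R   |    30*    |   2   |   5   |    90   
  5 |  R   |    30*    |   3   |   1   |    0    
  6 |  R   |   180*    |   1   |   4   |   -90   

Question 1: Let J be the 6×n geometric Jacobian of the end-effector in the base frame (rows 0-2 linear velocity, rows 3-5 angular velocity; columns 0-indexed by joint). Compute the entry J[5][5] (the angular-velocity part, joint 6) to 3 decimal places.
axis z_5 = (0.8080,-0.5335,0.2500); lever o_n−o_5 = (0.2901,-2.8325,-2.9821)
cross product → J_v[:, 5] = (2.2990,2.4821,-2.1340)
J_ω[:, 5] = z_5
entry J[5][5] = 0.2500

0.250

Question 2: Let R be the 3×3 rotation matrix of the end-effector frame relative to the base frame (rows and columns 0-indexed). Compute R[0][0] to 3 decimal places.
End-effector x-axis (col 0 of R) = (-0.1295,-0.5748,-0.8080)
R[0][0] = -0.1295

-0.129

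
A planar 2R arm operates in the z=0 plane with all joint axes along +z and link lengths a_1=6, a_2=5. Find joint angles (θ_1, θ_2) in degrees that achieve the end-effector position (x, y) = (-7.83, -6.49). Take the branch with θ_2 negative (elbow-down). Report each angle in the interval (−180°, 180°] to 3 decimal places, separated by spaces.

-120.004 -44.996

cos θ_2 = (103.4290−6²−5²)/(2·6·5) = 0.7072; θ_2 = -44.9965° (elbow-down)
β = atan2(-6.4900,-7.8300) = -140.3459°; ψ = atan2(-3.5353,9.5358) = -20.3419°
θ_1 = β − ψ = -120.0040°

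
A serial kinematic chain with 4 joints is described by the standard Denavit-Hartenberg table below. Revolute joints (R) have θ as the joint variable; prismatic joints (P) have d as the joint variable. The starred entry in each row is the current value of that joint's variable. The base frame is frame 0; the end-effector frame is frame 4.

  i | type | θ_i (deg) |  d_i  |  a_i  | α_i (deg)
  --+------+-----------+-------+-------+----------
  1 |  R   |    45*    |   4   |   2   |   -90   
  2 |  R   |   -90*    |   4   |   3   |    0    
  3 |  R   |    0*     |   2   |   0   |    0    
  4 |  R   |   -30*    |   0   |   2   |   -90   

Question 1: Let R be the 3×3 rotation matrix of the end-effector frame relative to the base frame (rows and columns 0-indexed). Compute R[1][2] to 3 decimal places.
0.612

End-effector z-axis (col 2 of R) = (0.6124,0.6124,0.5000)
R[1][2] = 0.6124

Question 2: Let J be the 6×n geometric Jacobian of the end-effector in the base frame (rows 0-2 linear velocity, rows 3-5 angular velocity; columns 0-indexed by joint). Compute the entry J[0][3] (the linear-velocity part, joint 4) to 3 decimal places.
axis z_3 = (-0.7071,0.7071,0.0000); lever o_n−o_3 = (-0.7071,-0.7071,1.7321)
cross product → J_v[:, 3] = (1.2247,1.2247,1.0000)
J_ω[:, 3] = z_3
entry J[0][3] = 1.2247

1.225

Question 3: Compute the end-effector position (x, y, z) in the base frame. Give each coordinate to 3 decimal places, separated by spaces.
-3.536 4.950 8.732

after link 1: o_1 = (1.4142, 1.4142, 4.0000)
after link 2: o_2 = (-1.4142, 4.2426, 7.0000)
after link 3: o_3 = (-2.8284, 5.6569, 7.0000)
after link 4: o_4 = (-3.5355, 4.9497, 8.7321)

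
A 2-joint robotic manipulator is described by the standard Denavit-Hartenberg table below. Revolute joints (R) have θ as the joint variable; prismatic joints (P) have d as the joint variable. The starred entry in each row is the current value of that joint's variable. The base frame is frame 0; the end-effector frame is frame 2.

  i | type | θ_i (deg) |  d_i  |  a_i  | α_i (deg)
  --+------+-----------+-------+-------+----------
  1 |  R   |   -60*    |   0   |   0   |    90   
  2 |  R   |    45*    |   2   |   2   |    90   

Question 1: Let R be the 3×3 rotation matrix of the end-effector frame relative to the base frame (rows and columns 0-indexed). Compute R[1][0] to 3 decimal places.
End-effector x-axis (col 0 of R) = (0.3536,-0.6124,0.7071)
R[1][0] = -0.6124

-0.612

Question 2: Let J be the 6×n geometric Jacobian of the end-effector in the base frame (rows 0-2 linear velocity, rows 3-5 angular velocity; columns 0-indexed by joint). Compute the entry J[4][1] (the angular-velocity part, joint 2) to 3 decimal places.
-0.500

axis z_1 = (-0.8660,-0.5000,0.0000); lever o_n−o_1 = (-1.0249,-2.2247,1.4142)
cross product → J_v[:, 1] = (-0.7071,1.2247,1.4142)
J_ω[:, 1] = z_1
entry J[4][1] = -0.5000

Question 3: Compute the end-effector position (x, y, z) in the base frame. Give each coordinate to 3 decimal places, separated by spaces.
-1.025 -2.225 1.414

after link 1: o_1 = (0.0000, 0.0000, 0.0000)
after link 2: o_2 = (-1.0249, -2.2247, 1.4142)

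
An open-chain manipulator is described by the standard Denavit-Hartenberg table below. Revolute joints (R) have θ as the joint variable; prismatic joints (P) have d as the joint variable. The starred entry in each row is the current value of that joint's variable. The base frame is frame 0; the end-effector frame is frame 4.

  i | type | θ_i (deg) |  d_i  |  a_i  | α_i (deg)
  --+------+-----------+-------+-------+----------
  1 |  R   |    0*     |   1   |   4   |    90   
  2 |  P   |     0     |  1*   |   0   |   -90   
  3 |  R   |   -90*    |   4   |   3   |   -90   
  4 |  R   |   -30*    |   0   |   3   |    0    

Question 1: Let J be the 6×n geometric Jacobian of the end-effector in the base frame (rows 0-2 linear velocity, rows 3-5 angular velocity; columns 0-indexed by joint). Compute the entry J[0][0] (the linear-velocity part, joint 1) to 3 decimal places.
6.598

axis z_0 = ẑ; lever o_n−o_0 = (4.0000,-6.5981,6.5000)
cross product → J_v[:, 0] = (6.5981,4.0000,-0.0000)
J_ω[:, 0] = z_0
entry J[0][0] = 6.5981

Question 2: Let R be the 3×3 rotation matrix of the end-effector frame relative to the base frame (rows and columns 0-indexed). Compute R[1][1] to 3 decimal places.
-0.500

End-effector y-axis (col 1 of R) = (0.0000,-0.5000,-0.8660)
R[1][1] = -0.5000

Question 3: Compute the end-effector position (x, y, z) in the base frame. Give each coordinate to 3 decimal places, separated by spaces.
after link 1: o_1 = (4.0000, 0.0000, 1.0000)
after link 2: o_2 = (4.0000, -1.0000, 1.0000)
after link 3: o_3 = (4.0000, -4.0000, 5.0000)
after link 4: o_4 = (4.0000, -6.5981, 6.5000)

4.000 -6.598 6.500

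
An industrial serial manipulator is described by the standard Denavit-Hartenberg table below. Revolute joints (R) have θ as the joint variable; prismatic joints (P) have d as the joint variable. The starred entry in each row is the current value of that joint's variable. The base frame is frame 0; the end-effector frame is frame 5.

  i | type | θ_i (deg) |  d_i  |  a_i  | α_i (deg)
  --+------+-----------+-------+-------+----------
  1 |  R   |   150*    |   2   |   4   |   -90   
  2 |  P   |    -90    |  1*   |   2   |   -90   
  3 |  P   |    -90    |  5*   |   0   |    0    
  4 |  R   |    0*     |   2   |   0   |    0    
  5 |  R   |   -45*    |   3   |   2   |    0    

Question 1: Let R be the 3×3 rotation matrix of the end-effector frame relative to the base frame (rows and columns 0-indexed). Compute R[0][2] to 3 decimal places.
-0.866

End-effector z-axis (col 2 of R) = (-0.8660,0.5000,-0.0000)
R[0][2] = -0.8660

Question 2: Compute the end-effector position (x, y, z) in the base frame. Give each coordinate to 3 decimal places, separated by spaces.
-13.331 4.909 2.586

after link 1: o_1 = (-3.4641, 2.0000, 2.0000)
after link 2: o_2 = (-3.9641, 1.1340, 4.0000)
after link 3: o_3 = (-8.2942, 3.6340, 4.0000)
after link 4: o_4 = (-10.0263, 4.6340, 4.0000)
after link 5: o_5 = (-13.3315, 4.9092, 2.5858)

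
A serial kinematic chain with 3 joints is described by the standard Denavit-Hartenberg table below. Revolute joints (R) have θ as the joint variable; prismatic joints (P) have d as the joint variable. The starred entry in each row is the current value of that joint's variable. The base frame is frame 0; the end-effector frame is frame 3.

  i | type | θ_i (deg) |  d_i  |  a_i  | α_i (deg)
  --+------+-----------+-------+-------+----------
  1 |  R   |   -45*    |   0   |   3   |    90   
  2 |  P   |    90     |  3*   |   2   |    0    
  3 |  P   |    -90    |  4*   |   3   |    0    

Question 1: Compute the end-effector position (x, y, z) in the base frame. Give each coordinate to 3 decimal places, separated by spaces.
after link 1: o_1 = (2.1213, -2.1213, 0.0000)
after link 2: o_2 = (0.0000, -4.2426, 2.0000)
after link 3: o_3 = (-0.7071, -9.1924, 2.0000)

-0.707 -9.192 2.000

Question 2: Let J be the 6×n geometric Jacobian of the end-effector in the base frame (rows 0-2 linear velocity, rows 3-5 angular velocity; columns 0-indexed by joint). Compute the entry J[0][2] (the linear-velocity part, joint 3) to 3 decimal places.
prismatic axis z_2 = (-0.7071,-0.7071,0.0000)
J_v[:, 2] = z_2; J_ω[:, 2] = (0,0,0)
entry J[0][2] = -0.7071

-0.707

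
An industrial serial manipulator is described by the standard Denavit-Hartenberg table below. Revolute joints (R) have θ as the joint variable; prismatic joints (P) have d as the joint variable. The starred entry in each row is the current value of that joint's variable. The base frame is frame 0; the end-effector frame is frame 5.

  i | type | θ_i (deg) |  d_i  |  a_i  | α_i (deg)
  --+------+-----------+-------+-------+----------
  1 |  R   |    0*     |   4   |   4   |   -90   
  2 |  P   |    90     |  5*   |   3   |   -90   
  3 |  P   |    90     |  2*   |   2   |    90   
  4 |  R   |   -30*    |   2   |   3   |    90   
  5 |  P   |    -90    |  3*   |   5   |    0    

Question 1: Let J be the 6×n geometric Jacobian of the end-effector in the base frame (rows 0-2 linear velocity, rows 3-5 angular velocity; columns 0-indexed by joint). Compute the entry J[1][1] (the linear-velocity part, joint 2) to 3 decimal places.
prismatic axis z_1 = (0.0000,1.0000,0.0000)
J_v[:, 1] = z_1; J_ω[:, 1] = (0,0,0)
entry J[1][1] = 1.0000

1.000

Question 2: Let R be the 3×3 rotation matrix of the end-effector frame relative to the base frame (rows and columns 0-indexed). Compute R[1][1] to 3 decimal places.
-0.866

End-effector y-axis (col 1 of R) = (0.5000,-0.8660,-0.0000)
R[1][1] = -0.8660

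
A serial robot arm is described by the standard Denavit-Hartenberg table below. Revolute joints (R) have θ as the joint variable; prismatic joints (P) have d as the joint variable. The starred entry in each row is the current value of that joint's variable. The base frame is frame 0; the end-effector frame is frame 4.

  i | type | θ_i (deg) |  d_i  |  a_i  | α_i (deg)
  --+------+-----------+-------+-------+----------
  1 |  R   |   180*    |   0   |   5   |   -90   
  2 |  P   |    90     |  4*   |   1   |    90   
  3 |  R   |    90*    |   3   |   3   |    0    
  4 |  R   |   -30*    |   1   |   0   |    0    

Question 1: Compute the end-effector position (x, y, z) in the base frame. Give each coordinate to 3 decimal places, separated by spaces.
after link 1: o_1 = (-5.0000, 0.0000, 0.0000)
after link 2: o_2 = (-5.0000, -4.0000, -1.0000)
after link 3: o_3 = (-8.0000, -7.0000, -1.0000)
after link 4: o_4 = (-9.0000, -7.0000, -1.0000)

-9.000 -7.000 -1.000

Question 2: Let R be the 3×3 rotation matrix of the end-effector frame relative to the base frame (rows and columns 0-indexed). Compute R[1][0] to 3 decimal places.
End-effector x-axis (col 0 of R) = (-0.0000,-0.8660,-0.5000)
R[1][0] = -0.8660

-0.866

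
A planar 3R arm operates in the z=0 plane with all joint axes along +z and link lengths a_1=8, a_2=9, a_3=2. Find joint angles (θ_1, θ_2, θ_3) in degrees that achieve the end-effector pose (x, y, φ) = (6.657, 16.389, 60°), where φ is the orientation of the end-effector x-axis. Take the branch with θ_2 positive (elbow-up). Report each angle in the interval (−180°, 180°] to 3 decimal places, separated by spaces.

wrist centre = target − a_3·(cos φ, sin φ) = (5.6570, 14.6569)
cos θ_2 = (246.8278−8²−9²)/(2·8·9) = 0.7071; θ_2 = 44.9975° (elbow-up)
β = atan2(14.6569,5.6570) = 68.8954°; ψ = atan2(6.3637,14.3642) = 23.8944°
θ_1 = β − ψ = 45.0010°
θ_3 = φ − θ_1 − θ_2 = -29.9985° (wrapped to (-180°,180°])

45.001 44.998 -29.998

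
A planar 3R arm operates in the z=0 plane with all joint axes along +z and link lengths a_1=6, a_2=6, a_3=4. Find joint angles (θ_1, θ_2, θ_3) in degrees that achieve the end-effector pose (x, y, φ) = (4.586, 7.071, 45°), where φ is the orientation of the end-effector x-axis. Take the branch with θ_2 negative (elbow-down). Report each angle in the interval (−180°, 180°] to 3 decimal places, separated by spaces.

wrist centre = target − a_3·(cos φ, sin φ) = (1.7576, 4.2426)
cos θ_2 = (21.0885−6²−6²)/(2·6·6) = -0.7071; θ_2 = -134.9998° (elbow-down)
β = atan2(4.2426,1.7576) = 67.4972°; ψ = atan2(-4.2427,1.7574) = -67.4999°
θ_1 = β − ψ = 134.9971°
θ_3 = φ − θ_1 − θ_2 = 45.0027° (wrapped to (-180°,180°])

134.997 -135.000 45.003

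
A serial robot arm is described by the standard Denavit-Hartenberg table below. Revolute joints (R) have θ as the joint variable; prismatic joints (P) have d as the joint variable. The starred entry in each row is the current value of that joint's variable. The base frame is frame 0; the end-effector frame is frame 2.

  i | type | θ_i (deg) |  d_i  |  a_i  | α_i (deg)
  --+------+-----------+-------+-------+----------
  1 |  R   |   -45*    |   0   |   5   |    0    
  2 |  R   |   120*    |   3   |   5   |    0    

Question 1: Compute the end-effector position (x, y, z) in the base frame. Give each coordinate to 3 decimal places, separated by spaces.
after link 1: o_1 = (3.5355, -3.5355, 0.0000)
after link 2: o_2 = (4.8296, 1.2941, 3.0000)

4.830 1.294 3.000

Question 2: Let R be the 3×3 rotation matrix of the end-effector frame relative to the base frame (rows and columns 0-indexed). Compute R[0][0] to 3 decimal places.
0.259

End-effector x-axis (col 0 of R) = (0.2588,0.9659,0.0000)
R[0][0] = 0.2588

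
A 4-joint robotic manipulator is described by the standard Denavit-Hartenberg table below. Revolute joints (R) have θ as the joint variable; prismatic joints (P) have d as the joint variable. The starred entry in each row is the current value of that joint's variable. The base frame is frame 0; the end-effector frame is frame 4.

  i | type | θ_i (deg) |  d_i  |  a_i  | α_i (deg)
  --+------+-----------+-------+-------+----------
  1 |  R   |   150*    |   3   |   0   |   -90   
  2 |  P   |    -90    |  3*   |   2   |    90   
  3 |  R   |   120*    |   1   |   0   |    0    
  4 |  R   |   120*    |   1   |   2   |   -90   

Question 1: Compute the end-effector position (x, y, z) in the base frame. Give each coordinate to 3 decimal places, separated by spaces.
1.098 -2.098 4.000

after link 1: o_1 = (0.0000, 0.0000, 3.0000)
after link 2: o_2 = (-1.5000, -2.5981, 5.0000)
after link 3: o_3 = (-0.6340, -3.0981, 5.0000)
after link 4: o_4 = (1.0981, -2.0981, 4.0000)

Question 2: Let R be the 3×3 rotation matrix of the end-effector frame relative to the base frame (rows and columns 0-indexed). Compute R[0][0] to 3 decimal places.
0.433

End-effector x-axis (col 0 of R) = (0.4330,0.7500,-0.5000)
R[0][0] = 0.4330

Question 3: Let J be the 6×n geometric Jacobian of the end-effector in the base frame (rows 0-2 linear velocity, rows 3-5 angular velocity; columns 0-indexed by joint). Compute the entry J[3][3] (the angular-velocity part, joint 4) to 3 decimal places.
0.866

axis z_3 = (0.8660,-0.5000,0.0000); lever o_n−o_3 = (1.7321,1.0000,-1.0000)
cross product → J_v[:, 3] = (0.5000,0.8660,1.7321)
J_ω[:, 3] = z_3
entry J[3][3] = 0.8660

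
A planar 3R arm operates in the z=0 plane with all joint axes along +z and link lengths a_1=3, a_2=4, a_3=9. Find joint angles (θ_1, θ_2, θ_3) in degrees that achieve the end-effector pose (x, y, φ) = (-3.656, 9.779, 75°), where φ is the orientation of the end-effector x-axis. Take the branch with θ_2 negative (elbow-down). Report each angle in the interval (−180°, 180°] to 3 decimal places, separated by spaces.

wrist centre = target − a_3·(cos φ, sin φ) = (-5.9854, 1.0857)
cos θ_2 = (37.0033−3²−4²)/(2·3·4) = 0.5001; θ_2 = -59.9908° (elbow-down)
β = atan2(1.0857,-5.9854) = 169.7191°; ψ = atan2(-3.4638,5.0006) = -34.7095°
θ_1 = β − ψ = 204.4286°
θ_3 = φ − θ_1 − θ_2 = -69.4378° (wrapped to (-180°,180°])

-155.571 -59.991 -69.438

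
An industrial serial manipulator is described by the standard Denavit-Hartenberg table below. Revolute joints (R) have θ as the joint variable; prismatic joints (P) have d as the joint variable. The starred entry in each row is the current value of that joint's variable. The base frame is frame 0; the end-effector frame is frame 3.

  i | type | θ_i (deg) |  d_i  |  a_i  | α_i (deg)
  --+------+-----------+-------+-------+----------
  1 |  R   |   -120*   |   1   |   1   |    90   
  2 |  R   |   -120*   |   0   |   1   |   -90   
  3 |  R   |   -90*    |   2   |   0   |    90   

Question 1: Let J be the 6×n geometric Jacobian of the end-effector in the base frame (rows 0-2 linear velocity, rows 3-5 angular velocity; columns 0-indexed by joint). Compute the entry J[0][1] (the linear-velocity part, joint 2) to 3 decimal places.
axis z_1 = (-0.8660,0.5000,0.0000); lever o_n−o_1 = (-0.6160,-1.0670,-1.8660)
cross product → J_v[:, 1] = (-0.9330,-1.6160,1.2321)
J_ω[:, 1] = z_1
entry J[0][1] = -0.9330

-0.933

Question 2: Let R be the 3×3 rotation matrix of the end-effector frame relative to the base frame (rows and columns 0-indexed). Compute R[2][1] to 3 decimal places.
-0.500

End-effector y-axis (col 1 of R) = (-0.4330,-0.7500,-0.5000)
R[2][1] = -0.5000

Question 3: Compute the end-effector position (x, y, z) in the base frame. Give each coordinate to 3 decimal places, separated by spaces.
-1.116 -1.933 -0.866

after link 1: o_1 = (-0.5000, -0.8660, 1.0000)
after link 2: o_2 = (-0.2500, -0.4330, 0.1340)
after link 3: o_3 = (-1.1160, -1.9330, -0.8660)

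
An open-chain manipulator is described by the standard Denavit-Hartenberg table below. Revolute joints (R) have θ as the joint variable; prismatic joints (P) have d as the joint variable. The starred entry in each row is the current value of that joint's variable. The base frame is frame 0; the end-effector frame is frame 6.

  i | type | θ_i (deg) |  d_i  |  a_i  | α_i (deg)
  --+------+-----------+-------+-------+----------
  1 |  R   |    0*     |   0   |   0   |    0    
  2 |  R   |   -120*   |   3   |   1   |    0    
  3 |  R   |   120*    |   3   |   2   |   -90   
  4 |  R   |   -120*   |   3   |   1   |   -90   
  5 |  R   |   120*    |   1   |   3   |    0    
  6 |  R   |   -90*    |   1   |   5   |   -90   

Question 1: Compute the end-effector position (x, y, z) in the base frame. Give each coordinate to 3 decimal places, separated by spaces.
1.317 -2.964 10.317

after link 1: o_1 = (0.0000, 0.0000, 0.0000)
after link 2: o_2 = (-0.5000, -0.8660, 3.0000)
after link 3: o_3 = (1.5000, -0.8660, 6.0000)
after link 4: o_4 = (1.0000, 2.1340, 6.8660)
after link 5: o_5 = (2.6160, -0.4641, 6.0670)
after link 6: o_6 = (1.3170, -2.9641, 10.3170)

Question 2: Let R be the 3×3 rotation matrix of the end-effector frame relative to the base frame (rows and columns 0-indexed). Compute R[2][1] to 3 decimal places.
End-effector y-axis (col 1 of R) = (-0.8660,-0.0000,-0.5000)
R[2][1] = -0.5000

-0.500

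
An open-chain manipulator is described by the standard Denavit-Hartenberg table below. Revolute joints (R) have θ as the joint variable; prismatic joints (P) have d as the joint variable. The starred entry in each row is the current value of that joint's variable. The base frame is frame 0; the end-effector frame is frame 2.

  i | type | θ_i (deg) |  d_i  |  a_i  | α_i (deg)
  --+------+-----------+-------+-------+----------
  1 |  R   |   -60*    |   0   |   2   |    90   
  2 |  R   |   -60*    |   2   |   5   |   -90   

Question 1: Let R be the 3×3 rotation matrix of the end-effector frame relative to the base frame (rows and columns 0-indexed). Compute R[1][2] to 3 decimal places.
-0.750

End-effector z-axis (col 2 of R) = (0.4330,-0.7500,0.5000)
R[1][2] = -0.7500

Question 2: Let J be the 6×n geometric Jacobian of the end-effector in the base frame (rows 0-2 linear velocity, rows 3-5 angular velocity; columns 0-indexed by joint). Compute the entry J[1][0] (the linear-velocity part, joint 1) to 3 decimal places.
0.518

axis z_0 = ẑ; lever o_n−o_0 = (0.5179,-4.8971,-4.3301)
cross product → J_v[:, 0] = (4.8971,0.5179,-0.0000)
J_ω[:, 0] = z_0
entry J[1][0] = 0.5179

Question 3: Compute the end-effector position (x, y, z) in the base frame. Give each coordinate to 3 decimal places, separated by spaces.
after link 1: o_1 = (1.0000, -1.7321, 0.0000)
after link 2: o_2 = (0.5179, -4.8971, -4.3301)

0.518 -4.897 -4.330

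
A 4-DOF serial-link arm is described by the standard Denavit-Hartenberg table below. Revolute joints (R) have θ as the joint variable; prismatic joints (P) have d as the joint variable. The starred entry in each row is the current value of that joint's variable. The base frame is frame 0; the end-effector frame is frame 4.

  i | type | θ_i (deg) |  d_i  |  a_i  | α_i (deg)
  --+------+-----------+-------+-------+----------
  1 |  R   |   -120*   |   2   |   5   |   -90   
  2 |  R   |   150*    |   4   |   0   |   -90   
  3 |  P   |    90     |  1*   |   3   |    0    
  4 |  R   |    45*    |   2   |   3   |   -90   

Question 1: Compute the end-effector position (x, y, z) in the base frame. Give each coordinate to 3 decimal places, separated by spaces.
-3.640 -4.061 5.659

after link 1: o_1 = (-2.5000, -4.3301, 2.0000)
after link 2: o_2 = (0.9641, -6.3301, 2.0000)
after link 3: o_3 = (-1.3840, -4.3971, 2.8660)
after link 4: o_4 = (-3.6397, -4.0614, 5.6587)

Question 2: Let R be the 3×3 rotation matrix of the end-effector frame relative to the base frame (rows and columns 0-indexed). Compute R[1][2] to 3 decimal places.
-0.884

End-effector z-axis (col 2 of R) = (0.3062,-0.8839,0.3536)
R[1][2] = -0.8839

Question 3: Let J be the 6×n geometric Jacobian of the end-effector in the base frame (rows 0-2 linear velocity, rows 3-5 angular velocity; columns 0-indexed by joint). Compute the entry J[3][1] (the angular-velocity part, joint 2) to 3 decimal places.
0.866

axis z_1 = (0.8660,-0.5000,0.0000); lever o_n−o_1 = (-1.1397,0.2687,3.6587)
cross product → J_v[:, 1] = (-1.8294,-3.1686,-0.3371)
J_ω[:, 1] = z_1
entry J[3][1] = 0.8660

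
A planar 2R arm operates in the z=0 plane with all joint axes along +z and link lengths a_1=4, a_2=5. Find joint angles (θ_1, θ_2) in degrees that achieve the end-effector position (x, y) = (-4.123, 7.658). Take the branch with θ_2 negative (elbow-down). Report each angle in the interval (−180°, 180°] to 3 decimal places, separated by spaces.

cos θ_2 = (75.6441−4²−5²)/(2·4·5) = 0.8661; θ_2 = -29.9912° (elbow-down)
β = atan2(7.6580,-4.1230) = 118.2976°; ψ = atan2(-2.4993,8.3305) = -16.7004°
θ_1 = β − ψ = 134.9980°

134.998 -29.991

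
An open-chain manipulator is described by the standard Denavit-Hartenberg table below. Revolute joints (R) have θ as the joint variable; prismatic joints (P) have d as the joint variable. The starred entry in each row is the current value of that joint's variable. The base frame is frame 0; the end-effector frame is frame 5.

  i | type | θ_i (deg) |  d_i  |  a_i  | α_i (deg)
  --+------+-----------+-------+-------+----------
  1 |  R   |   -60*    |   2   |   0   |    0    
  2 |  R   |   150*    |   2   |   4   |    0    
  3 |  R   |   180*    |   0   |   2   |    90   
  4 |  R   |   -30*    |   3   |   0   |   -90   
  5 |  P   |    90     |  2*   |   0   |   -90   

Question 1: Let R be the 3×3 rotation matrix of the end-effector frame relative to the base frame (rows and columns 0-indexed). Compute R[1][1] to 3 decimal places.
0.500

End-effector y-axis (col 1 of R) = (-0.0000,0.5000,-0.8660)
R[1][1] = 0.5000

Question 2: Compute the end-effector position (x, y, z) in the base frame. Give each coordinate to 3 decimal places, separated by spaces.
after link 1: o_1 = (0.0000, 0.0000, 2.0000)
after link 2: o_2 = (-0.0000, 4.0000, 4.0000)
after link 3: o_3 = (-0.0000, 2.0000, 4.0000)
after link 4: o_4 = (-3.0000, 2.0000, 4.0000)
after link 5: o_5 = (-3.0000, 1.0000, 5.7321)

-3.000 1.000 5.732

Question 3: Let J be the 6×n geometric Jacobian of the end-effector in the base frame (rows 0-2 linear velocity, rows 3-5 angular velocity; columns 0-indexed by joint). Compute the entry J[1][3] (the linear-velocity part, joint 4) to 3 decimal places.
axis z_3 = (-1.0000,-0.0000,0.0000); lever o_n−o_3 = (-3.0000,-1.0000,1.7321)
cross product → J_v[:, 3] = (-0.0000,1.7321,1.0000)
J_ω[:, 3] = z_3
entry J[1][3] = 1.7321

1.732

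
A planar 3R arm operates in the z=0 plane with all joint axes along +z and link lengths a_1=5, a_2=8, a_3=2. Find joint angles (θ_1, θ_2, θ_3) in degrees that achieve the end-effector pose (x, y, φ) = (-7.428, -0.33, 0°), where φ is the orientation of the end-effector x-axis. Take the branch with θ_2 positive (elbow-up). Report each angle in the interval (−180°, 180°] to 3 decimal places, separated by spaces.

124.008 90.003 145.989

wrist centre = target − a_3·(cos φ, sin φ) = (-9.4280, -0.3300)
cos θ_2 = (88.9961−5²−8²)/(2·5·8) = -0.0000; θ_2 = 90.0028° (elbow-up)
β = atan2(-0.3300,-9.4280) = -177.9953°; ψ = atan2(8.0000,4.9996) = 57.9966°
θ_1 = β − ψ = -235.9920°
θ_3 = φ − θ_1 − θ_2 = 145.9892° (wrapped to (-180°,180°])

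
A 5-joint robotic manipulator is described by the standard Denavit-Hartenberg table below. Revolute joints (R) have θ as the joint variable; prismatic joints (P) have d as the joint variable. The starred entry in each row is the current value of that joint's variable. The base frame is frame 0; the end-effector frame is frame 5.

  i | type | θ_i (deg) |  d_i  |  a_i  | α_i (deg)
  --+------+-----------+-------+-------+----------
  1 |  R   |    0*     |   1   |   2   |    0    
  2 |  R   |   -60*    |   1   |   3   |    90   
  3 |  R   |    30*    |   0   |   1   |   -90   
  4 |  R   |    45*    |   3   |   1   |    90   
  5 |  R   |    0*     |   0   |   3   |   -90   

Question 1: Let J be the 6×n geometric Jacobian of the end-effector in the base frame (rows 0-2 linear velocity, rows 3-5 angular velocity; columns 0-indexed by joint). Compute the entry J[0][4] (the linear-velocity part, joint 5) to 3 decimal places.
axis z_4 = (-0.3062,-0.8839,0.3536); lever o_n−o_4 = (2.7557,-0.5303,1.0607)
cross product → J_v[:, 4] = (-0.7500,1.2990,2.5981)
J_ω[:, 4] = z_4
entry J[0][4] = -0.7500

-0.750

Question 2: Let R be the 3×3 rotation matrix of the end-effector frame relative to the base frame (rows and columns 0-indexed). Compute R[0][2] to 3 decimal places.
-0.250

End-effector z-axis (col 2 of R) = (-0.2500,0.4330,0.8660)
R[0][2] = -0.2500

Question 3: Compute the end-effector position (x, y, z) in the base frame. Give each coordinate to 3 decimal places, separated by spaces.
6.857 -2.756 6.512

after link 1: o_1 = (2.0000, 0.0000, 1.0000)
after link 2: o_2 = (3.5000, -2.5981, 2.0000)
after link 3: o_3 = (3.9330, -3.3481, 2.5000)
after link 4: o_4 = (4.1016, -2.2258, 5.4516)
after link 5: o_5 = (6.8572, -2.7561, 6.5123)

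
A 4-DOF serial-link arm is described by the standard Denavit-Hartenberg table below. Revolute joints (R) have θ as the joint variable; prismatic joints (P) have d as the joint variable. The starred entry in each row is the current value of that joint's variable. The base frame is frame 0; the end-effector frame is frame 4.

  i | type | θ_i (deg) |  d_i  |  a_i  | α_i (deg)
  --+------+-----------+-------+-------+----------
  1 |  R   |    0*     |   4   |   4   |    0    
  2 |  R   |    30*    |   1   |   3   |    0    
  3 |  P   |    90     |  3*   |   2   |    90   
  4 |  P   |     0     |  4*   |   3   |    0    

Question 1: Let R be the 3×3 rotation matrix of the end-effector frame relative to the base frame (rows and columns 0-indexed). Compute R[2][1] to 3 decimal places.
End-effector y-axis (col 1 of R) = (-0.0000,-0.0000,1.0000)
R[2][1] = 1.0000

1.000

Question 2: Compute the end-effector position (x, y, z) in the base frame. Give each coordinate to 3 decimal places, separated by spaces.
after link 1: o_1 = (4.0000, 0.0000, 4.0000)
after link 2: o_2 = (6.5981, 1.5000, 5.0000)
after link 3: o_3 = (5.5981, 3.2321, 8.0000)
after link 4: o_4 = (7.5622, 7.8301, 8.0000)

7.562 7.830 8.000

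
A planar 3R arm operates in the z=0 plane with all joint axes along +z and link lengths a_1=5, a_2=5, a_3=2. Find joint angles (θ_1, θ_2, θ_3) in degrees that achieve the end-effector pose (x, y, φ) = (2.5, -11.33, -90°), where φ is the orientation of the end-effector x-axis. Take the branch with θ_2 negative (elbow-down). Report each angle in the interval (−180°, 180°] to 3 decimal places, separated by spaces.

-59.997 -30.005 0.003

wrist centre = target − a_3·(cos φ, sin φ) = (2.5000, -9.3300)
cos θ_2 = (93.2989−5²−5²)/(2·5·5) = 0.8660; θ_2 = -30.0054° (elbow-down)
β = atan2(-9.3300,2.5000) = -74.9998°; ψ = atan2(-2.5004,9.3299) = -15.0027°
θ_1 = β − ψ = -59.9971°
θ_3 = φ − θ_1 − θ_2 = 0.0025° (wrapped to (-180°,180°])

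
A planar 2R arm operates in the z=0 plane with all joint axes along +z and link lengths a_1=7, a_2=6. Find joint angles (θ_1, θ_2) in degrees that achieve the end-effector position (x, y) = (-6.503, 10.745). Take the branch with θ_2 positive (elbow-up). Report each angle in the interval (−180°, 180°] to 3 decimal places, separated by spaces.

107.362 30.003

cos θ_2 = (157.7440−7²−6²)/(2·7·6) = 0.8660; θ_2 = 30.0029° (elbow-up)
β = atan2(10.7450,-6.5030) = 121.1828°; ψ = atan2(3.0003,12.1960) = 13.8205°
θ_1 = β − ψ = 107.3623°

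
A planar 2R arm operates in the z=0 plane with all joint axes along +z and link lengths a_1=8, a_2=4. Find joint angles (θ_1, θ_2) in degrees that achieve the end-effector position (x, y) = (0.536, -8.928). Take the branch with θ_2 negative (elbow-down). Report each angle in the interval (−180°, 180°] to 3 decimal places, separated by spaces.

cos θ_2 = (79.9965−8²−4²)/(2·8·4) = -0.0001; θ_2 = -90.0032° (elbow-down)
β = atan2(-8.9280,0.5360) = -86.5643°; ψ = atan2(-4.0000,7.9998) = -26.5657°
θ_1 = β − ψ = -59.9986°

-59.999 -90.003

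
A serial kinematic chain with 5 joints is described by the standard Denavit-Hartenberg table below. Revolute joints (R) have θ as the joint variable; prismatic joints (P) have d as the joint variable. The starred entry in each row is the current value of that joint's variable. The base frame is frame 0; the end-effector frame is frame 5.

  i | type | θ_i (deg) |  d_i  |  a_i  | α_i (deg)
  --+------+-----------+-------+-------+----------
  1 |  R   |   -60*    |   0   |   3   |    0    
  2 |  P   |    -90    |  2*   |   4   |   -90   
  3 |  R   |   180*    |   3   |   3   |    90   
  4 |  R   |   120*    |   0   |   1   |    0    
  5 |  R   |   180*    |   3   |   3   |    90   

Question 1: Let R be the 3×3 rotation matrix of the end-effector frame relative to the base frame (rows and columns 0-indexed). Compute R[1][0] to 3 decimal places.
1.000

End-effector x-axis (col 0 of R) = (-0.0000,1.0000,-0.0000)
R[1][0] = 1.0000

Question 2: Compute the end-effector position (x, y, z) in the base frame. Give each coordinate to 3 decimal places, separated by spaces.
after link 1: o_1 = (1.5000, -2.5981, 0.0000)
after link 2: o_2 = (-1.9641, -4.5981, 2.0000)
after link 3: o_3 = (2.1340, -5.6962, 2.0000)
after link 4: o_4 = (2.1340, -6.6962, 2.0000)
after link 5: o_5 = (2.1340, -3.6962, -1.0000)

2.134 -3.696 -1.000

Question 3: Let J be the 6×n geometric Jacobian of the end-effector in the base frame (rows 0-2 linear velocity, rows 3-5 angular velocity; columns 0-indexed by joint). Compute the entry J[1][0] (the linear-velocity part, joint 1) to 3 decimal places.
2.134

axis z_0 = ẑ; lever o_n−o_0 = (2.1340,-3.6962,-1.0000)
cross product → J_v[:, 0] = (3.6962,2.1340,-0.0000)
J_ω[:, 0] = z_0
entry J[1][0] = 2.1340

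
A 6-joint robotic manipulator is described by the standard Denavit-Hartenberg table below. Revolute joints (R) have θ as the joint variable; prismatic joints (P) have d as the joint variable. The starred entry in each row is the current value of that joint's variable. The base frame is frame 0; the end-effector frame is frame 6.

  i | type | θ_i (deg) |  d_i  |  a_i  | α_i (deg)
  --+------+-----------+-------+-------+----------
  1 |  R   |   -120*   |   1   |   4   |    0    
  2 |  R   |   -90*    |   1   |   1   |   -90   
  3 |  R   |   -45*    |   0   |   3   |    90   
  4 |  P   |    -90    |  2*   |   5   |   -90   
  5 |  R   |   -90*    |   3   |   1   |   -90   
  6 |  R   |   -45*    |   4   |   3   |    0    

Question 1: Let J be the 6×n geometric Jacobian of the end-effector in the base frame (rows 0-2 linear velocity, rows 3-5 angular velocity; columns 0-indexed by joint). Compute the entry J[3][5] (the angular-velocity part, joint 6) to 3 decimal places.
0.500

axis z_5 = (0.5000,0.8660,0.0000); lever o_n−o_5 = (2.0000,3.4641,3.0000)
cross product → J_v[:, 5] = (2.5981,-1.5000,0.0000)
J_ω[:, 5] = z_5
entry J[3][5] = 0.5000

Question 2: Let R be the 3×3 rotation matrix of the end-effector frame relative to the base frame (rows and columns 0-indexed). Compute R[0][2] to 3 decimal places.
End-effector z-axis (col 2 of R) = (0.5000,0.8660,0.0000)
R[0][2] = 0.5000

0.500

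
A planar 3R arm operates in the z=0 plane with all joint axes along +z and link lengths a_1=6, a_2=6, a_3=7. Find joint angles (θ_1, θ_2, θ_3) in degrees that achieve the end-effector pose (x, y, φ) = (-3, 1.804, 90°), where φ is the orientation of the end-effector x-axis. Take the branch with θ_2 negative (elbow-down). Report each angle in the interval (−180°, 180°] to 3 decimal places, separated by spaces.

wrist centre = target − a_3·(cos φ, sin φ) = (-3.0000, -5.1960)
cos θ_2 = (35.9984−6²−6²)/(2·6·6) = -0.5000; θ_2 = -120.0015° (elbow-down)
β = atan2(-5.1960,-3.0000) = -120.0007°; ψ = atan2(-5.1961,2.9999) = -60.0007°
θ_1 = β − ψ = -60.0000°
θ_3 = φ − θ_1 − θ_2 = -89.9985° (wrapped to (-180°,180°])

-60.000 -120.001 -89.999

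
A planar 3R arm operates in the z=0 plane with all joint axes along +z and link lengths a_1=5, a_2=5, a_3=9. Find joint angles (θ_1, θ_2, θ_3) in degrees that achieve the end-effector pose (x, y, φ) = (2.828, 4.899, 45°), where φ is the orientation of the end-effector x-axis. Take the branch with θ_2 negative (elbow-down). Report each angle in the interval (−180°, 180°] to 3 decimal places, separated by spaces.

wrist centre = target − a_3·(cos φ, sin φ) = (-3.5360, -1.4650)
cos θ_2 = (14.6491−5²−5²)/(2·5·5) = -0.7070; θ_2 = -134.9928° (elbow-down)
β = atan2(-1.4650,-3.5360) = -157.4956°; ψ = atan2(-3.5360,1.4649) = -67.4964°
θ_1 = β − ψ = -89.9992°
θ_3 = φ − θ_1 − θ_2 = -90.0080° (wrapped to (-180°,180°])

-89.999 -134.993 -90.008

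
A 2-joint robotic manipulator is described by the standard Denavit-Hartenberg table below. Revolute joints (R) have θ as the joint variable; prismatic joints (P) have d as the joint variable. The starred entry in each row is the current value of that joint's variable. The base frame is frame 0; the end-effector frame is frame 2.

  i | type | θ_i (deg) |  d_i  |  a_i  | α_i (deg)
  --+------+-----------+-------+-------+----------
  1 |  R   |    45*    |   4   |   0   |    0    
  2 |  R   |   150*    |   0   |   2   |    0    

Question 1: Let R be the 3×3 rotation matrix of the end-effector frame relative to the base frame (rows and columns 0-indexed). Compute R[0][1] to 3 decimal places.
0.259

End-effector y-axis (col 1 of R) = (0.2588,-0.9659,0.0000)
R[0][1] = 0.2588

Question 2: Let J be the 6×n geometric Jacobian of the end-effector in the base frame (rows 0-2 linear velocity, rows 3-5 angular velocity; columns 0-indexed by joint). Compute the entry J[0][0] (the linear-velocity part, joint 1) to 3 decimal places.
0.518

axis z_0 = ẑ; lever o_n−o_0 = (-1.9319,-0.5176,4.0000)
cross product → J_v[:, 0] = (0.5176,-1.9319,0.0000)
J_ω[:, 0] = z_0
entry J[0][0] = 0.5176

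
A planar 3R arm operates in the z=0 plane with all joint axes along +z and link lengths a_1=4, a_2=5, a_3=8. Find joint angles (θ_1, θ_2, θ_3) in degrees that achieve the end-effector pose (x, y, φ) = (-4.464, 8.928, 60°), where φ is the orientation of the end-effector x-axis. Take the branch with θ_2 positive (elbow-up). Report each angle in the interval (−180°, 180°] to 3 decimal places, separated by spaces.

wrist centre = target − a_3·(cos φ, sin φ) = (-8.4640, 1.9998)
cos θ_2 = (75.6385−4²−5²)/(2·4·5) = 0.8660; θ_2 = 30.0073° (elbow-up)
β = atan2(1.9998,-8.4640) = 166.7065°; ψ = atan2(2.5005,8.3298) = 16.7094°
θ_1 = β − ψ = 149.9971°
θ_3 = φ − θ_1 − θ_2 = -120.0043° (wrapped to (-180°,180°])

149.997 30.007 -120.004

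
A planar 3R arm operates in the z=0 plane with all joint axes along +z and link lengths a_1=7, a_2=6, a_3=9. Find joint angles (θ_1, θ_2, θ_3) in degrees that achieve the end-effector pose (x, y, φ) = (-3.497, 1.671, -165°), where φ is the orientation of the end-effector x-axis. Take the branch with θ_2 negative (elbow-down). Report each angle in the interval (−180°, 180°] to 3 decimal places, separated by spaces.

90.000 -119.996 -135.004

wrist centre = target − a_3·(cos φ, sin φ) = (5.1963, 4.0004)
cos θ_2 = (43.0048−7²−6²)/(2·7·6) = -0.4999; θ_2 = -119.9962° (elbow-down)
β = atan2(4.0004,5.1963) = 37.5907°; ψ = atan2(-5.1964,4.0003) = -52.4096°
θ_1 = β − ψ = 90.0003°
θ_3 = φ − θ_1 − θ_2 = -135.0041° (wrapped to (-180°,180°])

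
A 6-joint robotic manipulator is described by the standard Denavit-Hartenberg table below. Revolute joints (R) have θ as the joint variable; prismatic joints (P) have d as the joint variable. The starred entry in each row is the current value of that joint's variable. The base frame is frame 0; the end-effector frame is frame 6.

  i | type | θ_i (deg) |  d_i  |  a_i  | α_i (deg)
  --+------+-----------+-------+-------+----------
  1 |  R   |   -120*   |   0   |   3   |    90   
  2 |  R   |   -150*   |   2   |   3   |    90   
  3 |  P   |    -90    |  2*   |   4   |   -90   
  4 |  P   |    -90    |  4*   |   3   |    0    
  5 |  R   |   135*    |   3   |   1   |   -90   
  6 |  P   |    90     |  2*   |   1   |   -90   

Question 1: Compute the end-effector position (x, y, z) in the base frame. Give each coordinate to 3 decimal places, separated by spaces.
after link 1: o_1 = (-1.5000, -2.5981, 0.0000)
after link 2: o_2 = (-1.9330, 0.6519, -1.5000)
after link 3: o_3 = (2.0311, -0.4821, 0.2321)
after link 4: o_4 = (4.5131, 3.8170, 0.8301)
after link 5: o_5 = (6.2478, 5.4072, -1.2822)
after link 6: o_6 = (4.2365, 4.7520, -2.0070)

4.236 4.752 -2.007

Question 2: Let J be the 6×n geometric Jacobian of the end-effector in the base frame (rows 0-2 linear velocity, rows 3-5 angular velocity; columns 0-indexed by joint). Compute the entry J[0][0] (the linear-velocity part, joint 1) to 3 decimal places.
axis z_0 = ẑ; lever o_n−o_0 = (4.2365,4.7520,-2.0070)
cross product → J_v[:, 0] = (-4.7520,4.2365,0.0000)
J_ω[:, 0] = z_0
entry J[0][0] = -4.7520

-4.752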